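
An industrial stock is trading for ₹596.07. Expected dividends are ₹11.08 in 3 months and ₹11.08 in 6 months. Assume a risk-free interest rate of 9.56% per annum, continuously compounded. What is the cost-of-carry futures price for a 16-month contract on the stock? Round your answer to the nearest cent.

PV(dividends) I = 11.08·e^(−0.0956·3/12) + 11.08·e^(−0.0956·6/12)
I = 10.8183 + 10.5628 = 21.3811
F = (S − I)·e^(rT) = (596.07 − 21.3811) · e^(0.0956·16/12)
= 574.6889 · e^0.127467 = 574.6889 × 1.135947 = ₹652.82

₹652.82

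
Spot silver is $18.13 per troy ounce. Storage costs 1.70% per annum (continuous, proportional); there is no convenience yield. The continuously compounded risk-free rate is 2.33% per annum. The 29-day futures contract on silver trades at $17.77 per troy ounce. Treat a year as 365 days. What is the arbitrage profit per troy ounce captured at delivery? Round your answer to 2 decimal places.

$0.42 per troy ounce

Fair futures: F* = S·e^(carry·T), with carry = (r + u) = 0.0233 + 0.0170 = 0.0403
F* = 18.13 · e^(0.0403 × 29/365) = 18.13 · e^0.003202 = 18.13 × 1.003207 = $18.1881
Market $17.77 < fair $18.1881: forward underpriced → reverse cash-and-carry (short spot, go long the forward).
At maturity, profit = |F_mkt − F*| = |17.77 − 18.1881| = $0.42 per troy ounce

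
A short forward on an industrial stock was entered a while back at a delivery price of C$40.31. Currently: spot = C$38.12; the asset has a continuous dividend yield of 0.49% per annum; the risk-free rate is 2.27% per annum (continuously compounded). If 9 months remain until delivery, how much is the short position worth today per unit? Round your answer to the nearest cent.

C$1.65

Current fair forward for the remaining 9 months: F = S·e^((r − q)·T), (r − q) = 0.0227 − 0.0049 = 0.0178
F = 38.12 · e^(0.0178 × 9/12) = 38.12 × 1.013440 = 38.6323
Value of long forward = (F − K)·e^(−rT) = (38.6323 − 40.31) · e^(−0.0227·9/12)
= -1.6777 × 0.983119 = -1.65
Short position value = −(long value) = C$1.65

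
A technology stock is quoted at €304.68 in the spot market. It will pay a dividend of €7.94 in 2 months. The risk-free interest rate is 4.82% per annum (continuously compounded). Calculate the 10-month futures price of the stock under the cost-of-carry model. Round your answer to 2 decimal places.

€308.97

PV(dividends) I = 7.94·e^(−0.0482·2/12)
I = 7.8765
F = (S − I)·e^(rT) = (304.68 − 7.8765) · e^(0.0482·10/12)
= 296.8035 · e^0.040167 = 296.8035 × 1.040985 = €308.97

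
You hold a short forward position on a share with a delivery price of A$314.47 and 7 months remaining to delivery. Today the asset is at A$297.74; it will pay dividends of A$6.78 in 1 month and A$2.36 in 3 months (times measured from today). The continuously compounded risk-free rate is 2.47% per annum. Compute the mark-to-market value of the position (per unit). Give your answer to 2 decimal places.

PV(remaining dividends) I = 6.78·e^(−0.0247·1/12) + 2.36·e^(−0.0247·3/12) = 9.1115
Current forward F = (S − I)·e^(rT) = (297.74 − 9.1115)·e^(0.0247·7/12) = 288.6285 × 1.014513 = 292.8174
Value (long) = (F − K)·e^(−rT) = (292.8174 − 314.47) × 0.985695 = -21.3429
Short position value = −(long value) = A$21.34

A$21.34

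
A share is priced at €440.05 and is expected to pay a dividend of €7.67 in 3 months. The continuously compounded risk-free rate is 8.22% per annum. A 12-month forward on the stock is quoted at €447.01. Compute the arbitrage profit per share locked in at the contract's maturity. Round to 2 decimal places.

PV(dividends) I = 7.67·e^(−0.0822·3/12) = 7.5140
Fair forward F* = (S − I)·e^(rT) = (440.05 − 7.5140)·e^0.082200 = 432.5360 × 1.085673 = 469.5927
Market €447.01 < fair 469.5927: forward underpriced → reverse cash-and-carry (short the stock, invest proceeds at r, pay the dividends, go long the forward).
Profit at T = |F_mkt − F*| = |447.01 − 469.5927| = €22.58 per share

€22.58 per share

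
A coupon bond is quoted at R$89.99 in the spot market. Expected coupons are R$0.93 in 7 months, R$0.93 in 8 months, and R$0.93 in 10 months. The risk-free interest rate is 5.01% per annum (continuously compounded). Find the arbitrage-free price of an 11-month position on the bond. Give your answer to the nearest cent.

PV(coupons) I = 0.93·e^(−0.0501·7/12) + 0.93·e^(−0.0501·8/12) + 0.93·e^(−0.0501·10/12)
I = 0.9032 + 0.8995 + 0.8920 = 2.6947
F = (S − I)·e^(rT) = (89.99 − 2.6947) · e^(0.0501·11/12)
= 87.2953 · e^0.045925 = 87.2953 × 1.046996 = R$91.40

R$91.40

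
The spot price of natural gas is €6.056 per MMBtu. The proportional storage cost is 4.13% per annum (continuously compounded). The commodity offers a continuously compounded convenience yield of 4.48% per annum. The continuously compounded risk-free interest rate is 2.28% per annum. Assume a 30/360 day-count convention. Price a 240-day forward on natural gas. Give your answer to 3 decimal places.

Net carry = r + u − y = 0.0228 + 0.0413 − 0.0448 = 0.0193
F = S·e^((r+u−y)T) = 6.056 · e^(0.0193 × 240/360) = 6.056 · e^0.012867
= 6.056 × 1.012950 = €6.134 per MMBtu

€6.134 per MMBtu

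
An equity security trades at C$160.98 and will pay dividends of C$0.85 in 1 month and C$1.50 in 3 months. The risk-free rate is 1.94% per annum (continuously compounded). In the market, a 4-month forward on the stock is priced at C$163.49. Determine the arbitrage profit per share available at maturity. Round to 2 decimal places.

C$3.82 per share

PV(dividends) I = 0.85·e^(−0.0194·1/12) + 1.50·e^(−0.0194·3/12) = 2.3414
Fair forward F* = (S − I)·e^(rT) = (160.98 − 2.3414)·e^0.006467 = 158.6386 × 1.006488 = 159.6678
Market C$163.49 > fair 159.6678: forward overpriced → cash-and-carry (borrow at r, buy the stock and collect the dividends, short the forward).
Profit at T = |F_mkt − F*| = |163.49 − 159.6678| = C$3.82 per share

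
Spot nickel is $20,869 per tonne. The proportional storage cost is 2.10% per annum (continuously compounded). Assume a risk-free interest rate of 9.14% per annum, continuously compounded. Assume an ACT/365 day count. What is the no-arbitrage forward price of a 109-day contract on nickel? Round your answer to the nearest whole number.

$21,581 per tonne

Net carry = r + u − y = 0.0914 + 0.0210 − 0.0000 = 0.1124
F = S·e^((r+u−y)T) = 20869 · e^(0.1124 × 109/365) = 20869 · e^0.033566
= 20869 × 1.034136 = $21,581 per tonne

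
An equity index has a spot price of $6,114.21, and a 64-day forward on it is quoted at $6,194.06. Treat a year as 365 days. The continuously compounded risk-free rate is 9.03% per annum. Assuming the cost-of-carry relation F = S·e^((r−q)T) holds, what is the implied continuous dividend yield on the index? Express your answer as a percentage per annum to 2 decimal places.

From F = S·e^((r−q)T): (r − q) = ln(F/S)/T
ln(6194.06/6114.21) = ln(1.013060) = 0.012975
(r − q) = 0.012975 / (64/365) = 0.073998
q = r − ln(F/S)/T = 0.0903 − 0.073998 = 0.016302
q = 1.63%

1.63%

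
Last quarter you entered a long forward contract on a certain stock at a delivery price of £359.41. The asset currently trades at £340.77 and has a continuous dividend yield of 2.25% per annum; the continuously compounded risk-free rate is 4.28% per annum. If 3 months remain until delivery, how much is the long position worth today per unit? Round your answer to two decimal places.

-£16.73

Current fair forward for the remaining 3 months: F = S·e^((r − q)·T), (r − q) = 0.0428 − 0.0225 = 0.0203
F = 340.77 · e^(0.0203 × 3/12) = 340.77 × 1.005088 = 342.5038
Value of long forward = (F − K)·e^(−rT) = (342.5038 − 359.41) · e^(−0.0428·3/12)
= -16.9062 × 0.989357 = -16.73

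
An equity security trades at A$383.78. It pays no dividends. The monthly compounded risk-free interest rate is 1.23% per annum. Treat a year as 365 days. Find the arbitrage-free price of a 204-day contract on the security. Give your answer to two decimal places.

A$386.43

F = S · (1+r/12)^(12T)
= 383.78 × 1.006895
F = A$386.43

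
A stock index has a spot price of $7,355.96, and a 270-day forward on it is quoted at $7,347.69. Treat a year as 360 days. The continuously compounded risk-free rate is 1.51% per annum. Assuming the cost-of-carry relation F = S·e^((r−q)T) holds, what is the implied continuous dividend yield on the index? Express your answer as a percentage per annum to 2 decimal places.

From F = S·e^((r−q)T): (r − q) = ln(F/S)/T
ln(7347.69/7355.96) = ln(0.998876) = -0.001125
(r − q) = -0.001125 / (270/360) = -0.001500
q = r − ln(F/S)/T = 0.0151 + 0.001500 = 0.016600
q = 1.66%

1.66%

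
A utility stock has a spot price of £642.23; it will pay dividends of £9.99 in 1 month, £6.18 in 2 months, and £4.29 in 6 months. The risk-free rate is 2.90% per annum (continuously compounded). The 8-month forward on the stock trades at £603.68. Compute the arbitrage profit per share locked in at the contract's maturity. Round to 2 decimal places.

£30.35 per share

PV(dividends) I = 9.99·e^(−0.0290·1/12) + 6.18·e^(−0.0290·2/12) + 4.29·e^(−0.0290·6/12) = 20.3443
Fair forward F* = (S − I)·e^(rT) = (642.23 − 20.3443)·e^0.019333 = 621.8857 × 1.019521 = 634.0255
Market £603.68 < fair 634.0255: forward underpriced → reverse cash-and-carry (short the stock, invest proceeds at r, pay the dividends, go long the forward).
Profit at T = |F_mkt − F*| = |603.68 − 634.0255| = £30.35 per share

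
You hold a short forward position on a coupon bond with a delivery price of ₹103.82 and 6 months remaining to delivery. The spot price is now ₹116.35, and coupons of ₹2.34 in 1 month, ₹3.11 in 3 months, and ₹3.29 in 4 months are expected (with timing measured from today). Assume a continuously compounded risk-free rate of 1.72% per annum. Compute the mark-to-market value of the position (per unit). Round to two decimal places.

PV(remaining coupons) I = 2.34·e^(−0.0172·1/12) + 3.11·e^(−0.0172·3/12) + 3.29·e^(−0.0172·4/12) = 8.7045
Current forward F = (S − I)·e^(rT) = (116.35 − 8.7045)·e^(0.0172·6/12) = 107.6455 × 1.008637 = 108.5752
Value (long) = (F − K)·e^(−rT) = (108.5752 − 103.82) × 0.991437 = 4.7145
Short position value = −(long value) = -₹4.71

-₹4.71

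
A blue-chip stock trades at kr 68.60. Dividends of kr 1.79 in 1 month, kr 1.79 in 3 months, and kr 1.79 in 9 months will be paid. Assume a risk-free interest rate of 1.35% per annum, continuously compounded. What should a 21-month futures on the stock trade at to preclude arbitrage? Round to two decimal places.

PV(dividends) I = 1.79·e^(−0.0135·1/12) + 1.79·e^(−0.0135·3/12) + 1.79·e^(−0.0135·9/12)
I = 1.7880 + 1.7840 + 1.7720 = 5.3440
F = (S − I)·e^(rT) = (68.60 − 5.3440) · e^(0.0135·21/12)
= 63.2560 · e^0.023625 = 63.2560 × 1.023906 = kr 64.77

kr 64.77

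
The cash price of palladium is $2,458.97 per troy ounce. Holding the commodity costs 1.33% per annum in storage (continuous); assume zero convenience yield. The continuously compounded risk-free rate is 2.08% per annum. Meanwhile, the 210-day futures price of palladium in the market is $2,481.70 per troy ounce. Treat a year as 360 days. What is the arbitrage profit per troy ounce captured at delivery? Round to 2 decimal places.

Fair futures: F* = S·e^(carry·T), with carry = (r + u) = 0.0208 + 0.0133 = 0.0341
F* = 2458.97 · e^(0.0341 × 210/360) = 2458.97 · e^0.01989167 = 2458.97 × 1.02009083 = $2508.3727
Market $2481.70 < fair $2508.3727: forward underpriced → reverse cash-and-carry (short spot, go long the forward).
At maturity, profit = |F_mkt − F*| = |2481.70 − 2508.3727| = $26.67 per troy ounce

$26.67 per troy ounce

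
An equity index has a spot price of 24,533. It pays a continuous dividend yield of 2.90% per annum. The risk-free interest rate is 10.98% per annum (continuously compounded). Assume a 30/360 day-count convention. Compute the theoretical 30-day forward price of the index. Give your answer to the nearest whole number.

F = S·e^((r − q)T) = 24533 · e^((0.1098 − 0.0290) × 30/360)
= 24533 · e^0.006733 = 24533 × 1.006756
F = 24,699

24,699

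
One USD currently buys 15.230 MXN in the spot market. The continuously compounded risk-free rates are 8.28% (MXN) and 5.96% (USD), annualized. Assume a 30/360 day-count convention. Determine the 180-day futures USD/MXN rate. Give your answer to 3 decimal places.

15.408

F = S·e^((r_MXN − r_USD)T) = 15.230 · e^((0.0828 − 0.0596) × 180/360)
= 15.230 · e^0.011600 = 15.230 × 1.011668
F = 15.408 MXN per USD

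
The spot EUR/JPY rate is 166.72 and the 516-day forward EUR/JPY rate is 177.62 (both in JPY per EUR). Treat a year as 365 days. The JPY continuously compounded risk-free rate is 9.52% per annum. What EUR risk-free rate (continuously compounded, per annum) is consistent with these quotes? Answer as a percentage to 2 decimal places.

F = S·e^((r_JPY − r_EUR)T) ⇒ r_EUR = r_JPY − ln(F/S)/T
ln(177.62/166.72) = 0.063331; /(516/365) = 0.044798
r_EUR = 0.0952 − 0.044798 = 0.050402
r_EUR = 5.04%

5.04%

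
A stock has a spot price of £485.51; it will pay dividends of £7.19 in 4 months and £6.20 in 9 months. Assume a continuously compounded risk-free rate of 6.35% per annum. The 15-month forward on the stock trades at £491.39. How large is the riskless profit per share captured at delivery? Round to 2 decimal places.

£20.21 per share

PV(dividends) I = 7.19·e^(−0.0635·4/12) + 6.20·e^(−0.0635·9/12) = 12.9511
Fair forward F* = (S − I)·e^(rT) = (485.51 − 12.9511)·e^0.079375 = 472.5589 × 1.082610 = 511.5970
Market £491.39 < fair 511.5970: forward underpriced → reverse cash-and-carry (short the stock, invest proceeds at r, pay the dividends, go long the forward).
Profit at T = |F_mkt − F*| = |491.39 − 511.5970| = £20.21 per share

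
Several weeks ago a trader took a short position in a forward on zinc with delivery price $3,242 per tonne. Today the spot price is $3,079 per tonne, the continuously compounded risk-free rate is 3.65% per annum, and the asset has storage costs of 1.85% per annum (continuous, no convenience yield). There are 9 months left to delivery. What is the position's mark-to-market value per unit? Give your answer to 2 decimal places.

Current fair forward for the remaining 9 months: F = S·e^((r + u)·T), (r + u) = 0.0365 + 0.0185 = 0.0550
F = 3079 · e^(0.0550 × 9/12) = 3079 × 1.04211260 = 3208.6647
Value of long forward = (F − K)·e^(−rT) = (3208.6647 − 3242) · e^(−0.0365·9/12)
= -33.3353 × 0.97299630 = -32.44
Short position value = −(long value) = $32.44

$32.44 per tonne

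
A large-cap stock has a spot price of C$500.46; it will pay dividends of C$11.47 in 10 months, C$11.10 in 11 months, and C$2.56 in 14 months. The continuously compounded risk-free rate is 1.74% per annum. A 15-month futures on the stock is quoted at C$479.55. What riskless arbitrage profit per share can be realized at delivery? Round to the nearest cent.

PV(dividends) I = 11.47·e^(−0.0174·10/12) + 11.10·e^(−0.0174·11/12) + 2.56·e^(−0.0174·14/12) = 24.7378
Fair futures F* = (S − I)·e^(rT) = (500.46 − 24.7378)·e^0.021750 = 475.7222 × 1.021988 = 486.1824
Market C$479.55 < fair 486.1824: forward underpriced → reverse cash-and-carry (short the stock, invest proceeds at r, pay the dividends, go long the forward).
Profit at T = |F_mkt − F*| = |479.55 − 486.1824| = C$6.63 per share

C$6.63 per share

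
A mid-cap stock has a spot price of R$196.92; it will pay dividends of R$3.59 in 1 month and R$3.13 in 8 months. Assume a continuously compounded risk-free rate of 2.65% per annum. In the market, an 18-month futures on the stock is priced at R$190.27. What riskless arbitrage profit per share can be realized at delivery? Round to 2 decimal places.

R$7.71 per share

PV(dividends) I = 3.59·e^(−0.0265·1/12) + 3.13·e^(−0.0265·8/12) = 6.6573
Fair futures F* = (S − I)·e^(rT) = (196.92 − 6.6573)·e^0.039750 = 190.2627 × 1.040551 = 197.9780
Market R$190.27 < fair 197.9780: forward underpriced → reverse cash-and-carry (short the stock, invest proceeds at r, pay the dividends, go long the forward).
Profit at T = |F_mkt − F*| = |190.27 − 197.9780| = R$7.71 per share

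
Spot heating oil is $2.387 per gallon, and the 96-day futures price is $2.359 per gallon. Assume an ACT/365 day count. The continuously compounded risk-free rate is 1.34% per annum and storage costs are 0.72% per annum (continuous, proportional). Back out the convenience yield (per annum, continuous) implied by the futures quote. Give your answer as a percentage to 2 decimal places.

F = S·e^((r+u−y)T) ⇒ (r+u−y) = ln(F/S)/T
ln(2.359/2.387) = -0.011800; /T ⇒ -0.044865
y = r + u − ln(F/S)/T = 0.0134 + 0.0072 + 0.044865 = 0.065465
y = 6.55%

6.55%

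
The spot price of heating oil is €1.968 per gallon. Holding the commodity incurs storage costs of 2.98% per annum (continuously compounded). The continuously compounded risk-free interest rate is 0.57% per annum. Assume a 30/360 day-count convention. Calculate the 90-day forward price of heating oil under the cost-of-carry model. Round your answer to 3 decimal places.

Net carry = r + u − y = 0.0057 + 0.0298 − 0.0000 = 0.0355
F = S·e^((r+u−y)T) = 1.968 · e^(0.0355 × 90/360) = 1.968 · e^0.008875
= 1.968 × 1.008914 = €1.986 per gallon

€1.986 per gallon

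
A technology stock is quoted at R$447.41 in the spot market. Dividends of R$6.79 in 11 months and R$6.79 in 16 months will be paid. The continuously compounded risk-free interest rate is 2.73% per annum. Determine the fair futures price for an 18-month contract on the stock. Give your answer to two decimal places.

PV(dividends) I = 6.79·e^(−0.0273·11/12) + 6.79·e^(−0.0273·16/12)
I = 6.6222 + 6.5473 = 13.1695
F = (S − I)·e^(rT) = (447.41 − 13.1695) · e^(0.0273·18/12)
= 434.2405 · e^0.040950 = 434.2405 × 1.041800 = R$452.39

R$452.39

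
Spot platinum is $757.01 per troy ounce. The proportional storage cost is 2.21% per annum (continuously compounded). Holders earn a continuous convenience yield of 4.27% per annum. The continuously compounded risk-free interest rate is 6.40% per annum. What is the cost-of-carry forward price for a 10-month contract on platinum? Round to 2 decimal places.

Net carry = r + u − y = 0.0640 + 0.0221 − 0.0427 = 0.0434
F = S·e^((r+u−y)T) = 757.01 · e^(0.0434 × 10/12) = 757.01 · e^0.036167
= 757.01 × 1.036829 = $784.89 per troy ounce

$784.89 per troy ounce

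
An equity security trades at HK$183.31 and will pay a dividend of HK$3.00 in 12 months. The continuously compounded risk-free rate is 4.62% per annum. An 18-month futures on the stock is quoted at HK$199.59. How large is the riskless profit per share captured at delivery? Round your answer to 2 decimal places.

PV(dividends) I = 3.00·e^(−0.0462·12/12) = 2.8646
Fair futures F* = (S − I)·e^(rT) = (183.31 − 2.8646)·e^0.069300 = 180.4454 × 1.071758 = 193.3938
Market HK$199.59 > fair 193.3938: forward overpriced → cash-and-carry (borrow at r, buy the stock and collect the dividends, short the forward).
Profit at T = |F_mkt − F*| = |199.59 − 193.3938| = HK$6.20 per share

HK$6.20 per share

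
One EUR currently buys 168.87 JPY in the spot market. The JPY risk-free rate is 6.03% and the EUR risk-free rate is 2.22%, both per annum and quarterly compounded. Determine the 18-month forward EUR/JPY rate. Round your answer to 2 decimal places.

178.70

By covered interest parity, F = S · (1+r_JPY/4)^(4T) / (1+r_EUR/4)^(4T)
= 168.87 × 1.093928 / 1.033765 = 168.87 × 1.058198
F = 178.70 JPY per EUR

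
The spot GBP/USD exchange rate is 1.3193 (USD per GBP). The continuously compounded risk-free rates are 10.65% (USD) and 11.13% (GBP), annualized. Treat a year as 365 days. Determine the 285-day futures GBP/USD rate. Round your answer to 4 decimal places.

F = S·e^((r_USD − r_GBP)T) = 1.3193 · e^((0.1065 − 0.1113) × 285/365)
= 1.3193 · e^-0.003748 = 1.3193 × 0.996259
F = 1.3144 USD per GBP

1.3144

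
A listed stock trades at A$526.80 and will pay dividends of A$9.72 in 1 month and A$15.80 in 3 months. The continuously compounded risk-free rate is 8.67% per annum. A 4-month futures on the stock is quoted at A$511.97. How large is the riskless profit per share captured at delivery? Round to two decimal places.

A$4.43 per share

PV(dividends) I = 9.72·e^(−0.0867·1/12) + 15.80·e^(−0.0867·3/12) = 25.1112
Fair futures F* = (S − I)·e^(rT) = (526.80 − 25.1112)·e^0.028900 = 501.6888 × 1.029322 = 516.3993
Market A$511.97 < fair 516.3993: forward underpriced → reverse cash-and-carry (short the stock, invest proceeds at r, pay the dividends, go long the forward).
Profit at T = |F_mkt − F*| = |511.97 − 516.3993| = A$4.43 per share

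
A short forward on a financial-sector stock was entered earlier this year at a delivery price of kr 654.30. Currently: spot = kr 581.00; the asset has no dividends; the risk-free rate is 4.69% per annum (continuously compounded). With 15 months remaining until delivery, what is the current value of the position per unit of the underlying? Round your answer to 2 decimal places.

Current fair forward for the remaining 15 months: F = S·e^(r·T), r = 0.0469
F = 581.00 · e^(0.0469 × 15/12) = 581.00 × 1.060378 = 616.0796
Value of long forward = (F − K)·e^(−rT) = (616.0796 − 654.30) · e^(−0.0469·15/12)
= -38.2204 × 0.943060 = -36.04
Short position value = −(long value) = kr 36.04

kr 36.04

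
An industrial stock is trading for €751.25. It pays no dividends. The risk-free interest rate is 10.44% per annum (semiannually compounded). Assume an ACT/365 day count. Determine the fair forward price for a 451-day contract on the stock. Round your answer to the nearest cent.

F = S · (1+r/2)^(2T)
= 751.25 × 1.133992
F = €851.91

€851.91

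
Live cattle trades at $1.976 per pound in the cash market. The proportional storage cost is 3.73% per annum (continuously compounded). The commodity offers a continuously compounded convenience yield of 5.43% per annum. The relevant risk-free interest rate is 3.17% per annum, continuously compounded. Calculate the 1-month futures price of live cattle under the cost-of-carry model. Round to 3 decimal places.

Net carry = r + u − y = 0.0317 + 0.0373 − 0.0543 = 0.0147
F = S·e^((r+u−y)T) = 1.976 · e^(0.0147 × 1/12) = 1.976 · e^0.001225
= 1.976 × 1.001226 = $1.978 per pound

$1.978 per pound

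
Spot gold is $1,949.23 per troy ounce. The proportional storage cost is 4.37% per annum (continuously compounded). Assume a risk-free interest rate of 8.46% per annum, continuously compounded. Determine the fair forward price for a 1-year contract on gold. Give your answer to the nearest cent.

$2,216.07 per troy ounce

Net carry = r + u − y = 0.0846 + 0.0437 − 0.0000 = 0.1283
F = S·e^((r+u−y)T) = 1949.23 · e^(0.1283 × 1) = 1949.23 · e^0.12830000
= 1949.23 × 1.13689402 = $2,216.07 per troy ounce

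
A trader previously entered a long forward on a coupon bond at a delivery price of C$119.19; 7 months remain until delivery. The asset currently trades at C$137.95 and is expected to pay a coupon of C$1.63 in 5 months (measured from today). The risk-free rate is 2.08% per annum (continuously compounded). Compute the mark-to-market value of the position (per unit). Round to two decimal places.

C$18.58

PV(remaining coupons) I = 1.63·e^(−0.0208·5/12) = 1.6159
Current forward F = (S − I)·e^(rT) = (137.95 − 1.6159)·e^(0.0208·7/12) = 136.3341 × 1.012207 = 137.9983
Value (long) = (F − K)·e^(−rT) = (137.9983 − 119.19) × 0.987940 = 18.5815
Value = C$18.58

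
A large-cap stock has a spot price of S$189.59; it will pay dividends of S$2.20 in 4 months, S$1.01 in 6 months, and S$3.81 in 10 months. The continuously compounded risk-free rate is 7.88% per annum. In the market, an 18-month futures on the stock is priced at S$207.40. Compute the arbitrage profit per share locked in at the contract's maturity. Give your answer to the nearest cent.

S$1.54 per share

PV(dividends) I = 2.20·e^(−0.0788·4/12) + 1.01·e^(−0.0788·6/12) + 3.81·e^(−0.0788·10/12) = 6.6818
Fair futures F* = (S − I)·e^(rT) = (189.59 − 6.6818)·e^0.118200 = 182.9082 × 1.125469 = 205.8575
Market S$207.40 > fair 205.8575: forward overpriced → cash-and-carry (borrow at r, buy the stock and collect the dividends, short the forward).
Profit at T = |F_mkt − F*| = |207.40 − 205.8575| = S$1.54 per share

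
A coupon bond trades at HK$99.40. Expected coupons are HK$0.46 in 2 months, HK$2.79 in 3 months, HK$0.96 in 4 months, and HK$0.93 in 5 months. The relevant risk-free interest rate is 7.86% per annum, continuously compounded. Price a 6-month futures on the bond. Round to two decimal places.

PV(coupons) I = 0.46·e^(−0.0786·2/12) + 2.79·e^(−0.0786·3/12) + 0.96·e^(−0.0786·4/12) + 0.93·e^(−0.0786·5/12)
I = 0.4540 + 2.7357 + 0.9352 + 0.9000 = 5.0249
F = (S − I)·e^(rT) = (99.40 − 5.0249) · e^(0.0786·6/12)
= 94.3751 · e^0.039300 = 94.3751 × 1.040082 = HK$98.16

HK$98.16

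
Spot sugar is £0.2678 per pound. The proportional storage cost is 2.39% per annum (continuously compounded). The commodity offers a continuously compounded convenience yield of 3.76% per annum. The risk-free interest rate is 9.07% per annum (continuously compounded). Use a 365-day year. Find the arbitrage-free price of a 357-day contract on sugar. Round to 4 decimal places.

Net carry = r + u − y = 0.0907 + 0.0239 − 0.0376 = 0.0770
F = S·e^((r+u−y)T) = 0.2678 · e^(0.0770 × 357/365) = 0.2678 · e^0.075312
= 0.2678 × 1.078221 = £0.2887 per pound

£0.2887 per pound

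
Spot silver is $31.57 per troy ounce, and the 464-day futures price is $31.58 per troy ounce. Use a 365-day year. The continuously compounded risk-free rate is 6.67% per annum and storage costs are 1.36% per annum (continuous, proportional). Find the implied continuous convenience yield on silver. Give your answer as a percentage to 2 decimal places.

8.01%

F = S·e^((r+u−y)T) ⇒ (r+u−y) = ln(F/S)/T
ln(31.58/31.57) = 0.000317; /T ⇒ 0.000249
y = r + u − ln(F/S)/T = 0.0667 + 0.0136 − 0.000249 = 0.080051
y = 8.01%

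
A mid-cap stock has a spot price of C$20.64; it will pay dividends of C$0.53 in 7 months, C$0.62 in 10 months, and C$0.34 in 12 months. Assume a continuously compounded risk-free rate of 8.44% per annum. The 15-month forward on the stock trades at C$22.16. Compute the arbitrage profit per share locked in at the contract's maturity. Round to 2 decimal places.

C$0.77 per share

PV(dividends) I = 0.53·e^(−0.0844·7/12) + 0.62·e^(−0.0844·10/12) + 0.34·e^(−0.0844·12/12) = 1.3949
Fair forward F* = (S − I)·e^(rT) = (20.64 − 1.3949)·e^0.105500 = 19.2451 × 1.111266 = 21.3864
Market C$22.16 > fair 21.3864: forward overpriced → cash-and-carry (borrow at r, buy the stock and collect the dividends, short the forward).
Profit at T = |F_mkt − F*| = |22.16 − 21.3864| = C$0.77 per share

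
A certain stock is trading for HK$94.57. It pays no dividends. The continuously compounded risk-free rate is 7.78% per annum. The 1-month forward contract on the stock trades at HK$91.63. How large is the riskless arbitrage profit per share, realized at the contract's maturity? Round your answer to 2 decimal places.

Fair forward: F* = S·e^(carry·T), with carry = r = 0.0778
F* = 94.57 · e^(0.0778 × 1/12) = 94.57 · e^0.006483 = 94.57 × 1.006504 = HK$95.1851
Market HK$91.63 < fair HK$95.1851: forward underpriced → reverse cash-and-carry (short spot, go long the forward).
At maturity, profit = |F_mkt − F*| = |91.63 − 95.1851| = HK$3.56 per share

HK$3.56 per share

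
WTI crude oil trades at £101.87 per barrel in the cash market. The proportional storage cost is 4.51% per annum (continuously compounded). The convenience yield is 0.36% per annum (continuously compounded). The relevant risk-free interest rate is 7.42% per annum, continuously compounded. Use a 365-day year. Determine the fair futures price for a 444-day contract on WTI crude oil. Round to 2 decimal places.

£117.27 per barrel

Net carry = r + u − y = 0.0742 + 0.0451 − 0.0036 = 0.1157
F = S·e^((r+u−y)T) = 101.87 · e^(0.1157 × 444/365) = 101.87 · e^0.140742
= 101.87 × 1.151128 = £117.27 per barrel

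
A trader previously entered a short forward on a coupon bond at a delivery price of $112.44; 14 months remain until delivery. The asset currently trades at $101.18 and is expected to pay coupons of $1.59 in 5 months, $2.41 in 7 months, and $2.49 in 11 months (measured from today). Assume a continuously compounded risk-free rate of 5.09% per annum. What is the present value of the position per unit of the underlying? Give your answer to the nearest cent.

PV(remaining coupons) I = 1.59·e^(−0.0509·5/12) + 2.41·e^(−0.0509·7/12) + 2.49·e^(−0.0509·11/12) = 6.2726
Current forward F = (S − I)·e^(rT) = (101.18 − 6.2726)·e^(0.0509·14/12) = 94.9074 × 1.061182 = 100.7140
Value (long) = (F − K)·e^(−rT) = (100.7140 − 112.44) × 0.942345 = -11.0499
Short position value = −(long value) = $11.05

$11.05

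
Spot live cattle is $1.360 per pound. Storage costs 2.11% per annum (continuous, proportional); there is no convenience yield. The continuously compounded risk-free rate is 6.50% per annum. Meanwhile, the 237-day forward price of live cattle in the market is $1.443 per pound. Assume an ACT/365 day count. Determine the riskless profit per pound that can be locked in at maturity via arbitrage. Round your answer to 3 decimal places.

$0.005 per pound

Fair forward: F* = S·e^(carry·T), with carry = (r + u) = 0.0650 + 0.0211 = 0.0861
F* = 1.360 · e^(0.0861 × 237/365) = 1.360 · e^0.055906 = 1.360 × 1.057498 = $1.4382
Market $1.443 > fair $1.4382: forward overpriced → cash-and-carry (buy spot, short the forward).
At maturity, profit = |F_mkt − F*| = |1.443 − 1.4382| = $0.005 per pound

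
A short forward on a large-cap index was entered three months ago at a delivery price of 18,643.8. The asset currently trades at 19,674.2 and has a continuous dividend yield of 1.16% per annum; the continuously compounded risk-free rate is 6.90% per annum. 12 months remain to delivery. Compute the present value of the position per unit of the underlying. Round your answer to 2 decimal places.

Current fair forward for the remaining 12 months: F = S·e^((r − q)·T), (r − q) = 0.0690 − 0.0116 = 0.0574
F = 19674.2 · e^(0.0574 × 12/12) = 19674.2 × 1.05907936 = 20836.5391
Value of long forward = (F − K)·e^(−rT) = (20836.5391 − 18643.8) · e^(−0.0690·12/12)
= 2192.7391 × 0.93332668 = 2046.54
Short position value = −(long value) = -2046.54

-2046.54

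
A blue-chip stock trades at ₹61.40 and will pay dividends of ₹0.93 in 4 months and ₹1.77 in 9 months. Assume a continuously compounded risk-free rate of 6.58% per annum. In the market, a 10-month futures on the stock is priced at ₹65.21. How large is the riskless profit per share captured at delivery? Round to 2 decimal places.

₹3.09 per share

PV(dividends) I = 0.93·e^(−0.0658·4/12) + 1.77·e^(−0.0658·9/12) = 2.5946
Fair futures F* = (S − I)·e^(rT) = (61.40 − 2.5946)·e^0.054833 = 58.8054 × 1.056364 = 62.1199
Market ₹65.21 > fair 62.1199: forward overpriced → cash-and-carry (borrow at r, buy the stock and collect the dividends, short the forward).
Profit at T = |F_mkt − F*| = |65.21 − 62.1199| = ₹3.09 per share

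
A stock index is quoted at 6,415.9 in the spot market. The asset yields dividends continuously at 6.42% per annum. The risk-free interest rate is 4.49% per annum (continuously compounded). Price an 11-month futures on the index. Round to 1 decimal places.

6,303.4

F = S·e^((r − q)T) = 6415.9 · e^((0.0449 − 0.0642) × 11/12)
= 6415.9 · e^-0.017692 = 6415.9 × 0.982464
F = 6,303.4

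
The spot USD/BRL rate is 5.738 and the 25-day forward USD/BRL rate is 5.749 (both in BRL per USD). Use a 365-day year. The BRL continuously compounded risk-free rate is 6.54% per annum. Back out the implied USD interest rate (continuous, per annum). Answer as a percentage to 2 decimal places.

F = S·e^((r_BRL − r_USD)T) ⇒ r_USD = r_BRL − ln(F/S)/T
ln(5.749/5.738) = 0.001915; /(25/365) = 0.027959
r_USD = 0.0654 − 0.027959 = 0.037441
r_USD = 3.74%

3.74%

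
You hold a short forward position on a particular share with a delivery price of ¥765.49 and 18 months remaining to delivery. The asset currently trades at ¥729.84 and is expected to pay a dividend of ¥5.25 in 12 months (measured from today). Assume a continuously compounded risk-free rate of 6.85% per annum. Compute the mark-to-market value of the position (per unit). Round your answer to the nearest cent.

PV(remaining dividends) I = 5.25·e^(−0.0685·12/12) = 4.9024
Current forward F = (S − I)·e^(rT) = (729.84 − 4.9024)·e^(0.0685·18/12) = 724.9376 × 1.108214 = 803.3860
Value (long) = (F − K)·e^(−rT) = (803.3860 − 765.49) × 0.902353 = 34.1956
Short position value = −(long value) = -¥34.20

-¥34.20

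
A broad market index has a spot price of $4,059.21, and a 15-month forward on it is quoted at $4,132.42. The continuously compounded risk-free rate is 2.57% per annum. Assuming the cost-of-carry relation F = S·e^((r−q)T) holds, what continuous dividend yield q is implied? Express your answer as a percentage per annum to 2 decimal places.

From F = S·e^((r−q)T): (r − q) = ln(F/S)/T
ln(4132.42/4059.21) = ln(1.018036) = 0.017875
(r − q) = 0.017875 / (15/12) = 0.014300
q = r − ln(F/S)/T = 0.0257 − 0.014300 = 0.011400
q = 1.14%

1.14%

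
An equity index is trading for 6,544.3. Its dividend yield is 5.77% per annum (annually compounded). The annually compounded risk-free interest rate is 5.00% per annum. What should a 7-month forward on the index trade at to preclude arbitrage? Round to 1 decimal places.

6,516.5

F = S · (1+r)^T / (1+q)^T
= 6544.3 × 1.028870 / 1.033264 = 6544.3 × 0.995747
F = 6,516.5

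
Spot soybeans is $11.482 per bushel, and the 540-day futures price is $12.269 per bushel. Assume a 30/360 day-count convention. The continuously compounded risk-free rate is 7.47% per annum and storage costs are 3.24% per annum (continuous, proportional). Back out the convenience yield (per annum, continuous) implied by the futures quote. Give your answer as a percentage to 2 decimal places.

F = S·e^((r+u−y)T) ⇒ (r+u−y) = ln(F/S)/T
ln(12.269/11.482) = 0.066295; /T ⇒ 0.044197
y = r + u − ln(F/S)/T = 0.0747 + 0.0324 − 0.044197 = 0.062903
y = 6.29%

6.29%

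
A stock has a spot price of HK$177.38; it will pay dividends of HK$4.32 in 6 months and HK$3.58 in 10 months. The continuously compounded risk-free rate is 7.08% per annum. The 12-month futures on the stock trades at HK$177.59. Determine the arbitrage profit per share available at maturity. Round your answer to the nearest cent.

HK$4.71 per share

PV(dividends) I = 4.32·e^(−0.0708·6/12) + 3.58·e^(−0.0708·10/12) = 7.5446
Fair futures F* = (S − I)·e^(rT) = (177.38 − 7.5446)·e^0.070800 = 169.8354 × 1.073367 = 182.2957
Market HK$177.59 < fair 182.2957: forward underpriced → reverse cash-and-carry (short the stock, invest proceeds at r, pay the dividends, go long the forward).
Profit at T = |F_mkt − F*| = |177.59 − 182.2957| = HK$4.71 per share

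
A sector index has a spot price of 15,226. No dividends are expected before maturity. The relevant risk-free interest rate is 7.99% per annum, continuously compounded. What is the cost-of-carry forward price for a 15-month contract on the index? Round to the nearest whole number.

16,825

F = S·e^(rT) = 15226 · e^(0.0799 × 15/12)
= 15226 · e^0.099875 = 15226 × 1.105033
F = 16,825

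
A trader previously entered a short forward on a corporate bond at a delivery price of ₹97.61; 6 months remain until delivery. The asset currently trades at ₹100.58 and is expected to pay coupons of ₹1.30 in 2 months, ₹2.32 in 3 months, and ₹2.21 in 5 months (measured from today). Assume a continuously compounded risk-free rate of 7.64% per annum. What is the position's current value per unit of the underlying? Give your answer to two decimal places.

-₹0.93

PV(remaining coupons) I = 1.30·e^(−0.0764·2/12) + 2.32·e^(−0.0764·3/12) + 2.21·e^(−0.0764·5/12) = 5.7004
Current forward F = (S − I)·e^(rT) = (100.58 − 5.7004)·e^(0.0764·6/12) = 94.8796 × 1.038939 = 98.5741
Value (long) = (F − K)·e^(−rT) = (98.5741 − 97.61) × 0.962520 = 0.9280
Short position value = −(long value) = -₹0.93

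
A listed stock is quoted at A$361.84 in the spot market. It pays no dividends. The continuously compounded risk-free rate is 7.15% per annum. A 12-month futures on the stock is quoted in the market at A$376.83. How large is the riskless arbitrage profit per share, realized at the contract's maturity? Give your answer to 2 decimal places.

Fair futures: F* = S·e^(carry·T), with carry = r = 0.0715
F* = 361.84 · e^(0.0715 × 12/12) = 361.84 · e^0.071500 = 361.84 × 1.074118 = A$388.6589
Market A$376.83 < fair A$388.6589: forward underpriced → reverse cash-and-carry (short spot, go long the forward).
At maturity, profit = |F_mkt − F*| = |376.83 − 388.6589| = A$11.83 per share

A$11.83 per share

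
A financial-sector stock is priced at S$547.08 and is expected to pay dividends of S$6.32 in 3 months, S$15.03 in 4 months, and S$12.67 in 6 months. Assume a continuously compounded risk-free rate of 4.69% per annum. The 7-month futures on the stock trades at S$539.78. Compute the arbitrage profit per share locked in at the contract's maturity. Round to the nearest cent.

PV(dividends) I = 6.32·e^(−0.0469·3/12) + 15.03·e^(−0.0469·4/12) + 12.67·e^(−0.0469·6/12) = 33.4195
Fair futures F* = (S − I)·e^(rT) = (547.08 − 33.4195)·e^0.027358 = 513.6605 × 1.027736 = 527.9074
Market S$539.78 > fair 527.9074: forward overpriced → cash-and-carry (borrow at r, buy the stock and collect the dividends, short the forward).
Profit at T = |F_mkt − F*| = |539.78 − 527.9074| = S$11.87 per share

S$11.87 per share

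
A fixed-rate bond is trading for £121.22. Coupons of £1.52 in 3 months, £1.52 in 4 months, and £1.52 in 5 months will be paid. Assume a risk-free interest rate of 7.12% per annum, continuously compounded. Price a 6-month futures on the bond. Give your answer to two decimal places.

PV(coupons) I = 1.52·e^(−0.0712·3/12) + 1.52·e^(−0.0712·4/12) + 1.52·e^(−0.0712·5/12)
I = 1.4932 + 1.4844 + 1.4756 = 4.4532
F = (S − I)·e^(rT) = (121.22 − 4.4532) · e^(0.0712·6/12)
= 116.7668 · e^0.035600 = 116.7668 × 1.036241 = £121.00

£121.00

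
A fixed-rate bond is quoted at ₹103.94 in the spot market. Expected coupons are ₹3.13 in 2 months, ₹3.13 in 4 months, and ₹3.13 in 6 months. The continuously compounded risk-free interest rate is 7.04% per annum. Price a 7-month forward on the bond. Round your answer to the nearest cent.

₹98.74

PV(coupons) I = 3.13·e^(−0.0704·2/12) + 3.13·e^(−0.0704·4/12) + 3.13·e^(−0.0704·6/12)
I = 3.0935 + 3.0574 + 3.0217 = 9.1726
F = (S − I)·e^(rT) = (103.94 − 9.1726) · e^(0.0704·7/12)
= 94.7674 · e^0.041067 = 94.7674 × 1.041922 = ₹98.74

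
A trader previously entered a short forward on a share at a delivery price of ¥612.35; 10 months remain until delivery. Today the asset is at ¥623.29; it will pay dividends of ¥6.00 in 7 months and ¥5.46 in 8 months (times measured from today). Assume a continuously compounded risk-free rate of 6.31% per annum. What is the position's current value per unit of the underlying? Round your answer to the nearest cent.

-¥31.29

PV(remaining dividends) I = 6.00·e^(−0.0631·7/12) + 5.46·e^(−0.0631·8/12) = 11.0182
Current forward F = (S − I)·e^(rT) = (623.29 − 11.0182)·e^(0.0631·10/12) = 612.2718 × 1.053990 = 645.3284
Value (long) = (F − K)·e^(−rT) = (645.3284 − 612.35) × 0.948775 = 31.2891
Short position value = −(long value) = -¥31.29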